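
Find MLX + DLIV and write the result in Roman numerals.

MLX = 1060
DLIV = 554
1060 + 554 = 1614

MDCXIV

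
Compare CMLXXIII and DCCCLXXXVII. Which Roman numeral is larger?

CMLXXIII = 973
DCCCLXXXVII = 887
973 is larger

CMLXXIII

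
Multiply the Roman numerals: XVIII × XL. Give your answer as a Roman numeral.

XVIII = 18
XL = 40
18 × 40 = 720

DCCXX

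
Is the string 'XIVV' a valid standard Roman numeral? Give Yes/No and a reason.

'XIVV': V should not appear more than once

No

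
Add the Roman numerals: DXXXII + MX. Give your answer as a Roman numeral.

DXXXII = 532
MX = 1010
532 + 1010 = 1542

MDXLII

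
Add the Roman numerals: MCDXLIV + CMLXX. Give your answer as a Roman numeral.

MCDXLIV = 1444
CMLXX = 970
1444 + 970 = 2414

MMCDXIV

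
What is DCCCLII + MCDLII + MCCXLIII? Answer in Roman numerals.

DCCCLII = 852, MCDLII = 1452, MCCXLIII = 1243
852 + 1452 = 2304
2304 + 1243 = 3547

MMMDXLVII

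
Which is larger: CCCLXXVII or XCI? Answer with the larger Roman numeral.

CCCLXXVII = 377
XCI = 91
377 is larger

CCCLXXVII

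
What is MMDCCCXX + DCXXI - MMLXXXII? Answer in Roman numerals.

MMDCCCXX = 2820, DCXXI = 621, MMLXXXII = 2082
2820 + 621 = 3441
3441 - 2082 = 1359

MCCCLIX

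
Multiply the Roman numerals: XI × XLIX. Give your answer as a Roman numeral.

XI = 11
XLIX = 49
11 × 49 = 539

DXXXIX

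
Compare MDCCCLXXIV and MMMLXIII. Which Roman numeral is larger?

MDCCCLXXIV = 1874
MMMLXIII = 3063
3063 is larger

MMMLXIII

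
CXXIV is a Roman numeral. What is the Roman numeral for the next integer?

CXXIV = 124; next is 125

CXXV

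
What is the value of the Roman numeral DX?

DX: D=500, X=10
500 + 10 = 510

510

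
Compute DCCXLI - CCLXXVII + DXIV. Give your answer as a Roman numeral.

DCCXLI = 741, CCLXXVII = 277, DXIV = 514
741 - 277 = 464
464 + 514 = 978

CMLXXVIII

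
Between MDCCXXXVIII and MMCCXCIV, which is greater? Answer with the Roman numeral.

MDCCXXXVIII = 1738
MMCCXCIV = 2294
2294 is larger

MMCCXCIV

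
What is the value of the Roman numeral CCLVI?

CCLVI: C=100, C=100, L=50, V=5, I=1
100 + 100 + 50 + 5 + 1 = 256

256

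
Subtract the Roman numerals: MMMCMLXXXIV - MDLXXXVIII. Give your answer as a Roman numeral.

MMMCMLXXXIV = 3984
MDLXXXVIII = 1588
3984 - 1588 = 2396

MMCCCXCVI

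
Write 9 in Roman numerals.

Convert 9 to Roman numerals:
  9 contains 1×9 (IX)

IX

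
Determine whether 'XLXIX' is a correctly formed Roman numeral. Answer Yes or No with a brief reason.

'XLXIX': X cannot come right after the subtractive pair XL: once X is subtracted in XL, the next symbol must be smaller than X

No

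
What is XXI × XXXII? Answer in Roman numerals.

XXI = 21
XXXII = 32
21 × 32 = 672

DCLXXII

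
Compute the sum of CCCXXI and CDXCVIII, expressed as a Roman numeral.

CCCXXI = 321
CDXCVIII = 498
321 + 498 = 819

DCCCXIX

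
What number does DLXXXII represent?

DLXXXII: D=500, L=50, X=10, X=10, X=10, I=1, I=1
500 + 50 + 10 + 10 + 10 + 1 + 1 = 582

582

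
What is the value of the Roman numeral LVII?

LVII: L=50, V=5, I=1, I=1
50 + 5 + 1 + 1 = 57

57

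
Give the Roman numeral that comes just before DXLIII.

DXLIII = 543; previous is 542

DXLII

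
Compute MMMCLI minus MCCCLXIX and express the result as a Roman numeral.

MMMCLI = 3151
MCCCLXIX = 1369
3151 - 1369 = 1782

MDCCLXXXII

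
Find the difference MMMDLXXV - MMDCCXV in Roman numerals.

MMMDLXXV = 3575
MMDCCXV = 2715
3575 - 2715 = 860

DCCCLX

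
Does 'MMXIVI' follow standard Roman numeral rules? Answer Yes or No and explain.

'MMXIVI': I cannot come right after the subtractive pair IV: once I is subtracted in IV, the next symbol must be smaller than I

No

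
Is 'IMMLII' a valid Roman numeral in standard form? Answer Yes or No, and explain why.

'IMMLII': Invalid subtractive combination: IM

No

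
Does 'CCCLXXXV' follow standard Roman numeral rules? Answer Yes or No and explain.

'CCCLXXXV': Check the rules: uses only the symbols I, V, X, L, C, D, M; no symbol is repeated more than three times in a row; V, L and D each appear at most once; no smaller symbol precedes a larger one (values never increase from left to right). Value: C (100) + C (100) + C (100) + L (50) + X (10) + X (10) + X (10) + V (5) = 385. So it is a valid standard Roman numeral.

Yes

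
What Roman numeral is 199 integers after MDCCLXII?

MDCCLXII = 1762
1762 + 199 = 1961

MCMLXI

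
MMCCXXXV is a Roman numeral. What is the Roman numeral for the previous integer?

MMCCXXXV = 2235; previous is 2234

MMCCXXXIV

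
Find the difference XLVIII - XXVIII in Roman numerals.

XLVIII = 48
XXVIII = 28
48 - 28 = 20

XX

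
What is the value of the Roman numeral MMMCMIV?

MMMCMIV: M=1000, M=1000, M=1000, CM=900, IV=4
1000 + 1000 + 1000 + 900 + 4 = 3904

3904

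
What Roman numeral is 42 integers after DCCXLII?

DCCXLII = 742
742 + 42 = 784

DCCLXXXIV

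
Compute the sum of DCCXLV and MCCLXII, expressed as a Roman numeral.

DCCXLV = 745
MCCLXII = 1262
745 + 1262 = 2007

MMVII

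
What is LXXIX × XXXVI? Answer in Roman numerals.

LXXIX = 79
XXXVI = 36
79 × 36 = 2844

MMDCCCXLIV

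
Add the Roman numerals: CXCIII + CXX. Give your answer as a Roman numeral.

CXCIII = 193
CXX = 120
193 + 120 = 313

CCCXIII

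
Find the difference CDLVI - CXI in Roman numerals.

CDLVI = 456
CXI = 111
456 - 111 = 345

CCCXLV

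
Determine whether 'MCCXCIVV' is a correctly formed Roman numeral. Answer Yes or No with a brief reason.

'MCCXCIVV': V should not appear more than once

No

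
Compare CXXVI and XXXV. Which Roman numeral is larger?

CXXVI = 126
XXXV = 35
126 is larger

CXXVI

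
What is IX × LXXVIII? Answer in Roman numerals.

IX = 9
LXXVIII = 78
9 × 78 = 702

DCCII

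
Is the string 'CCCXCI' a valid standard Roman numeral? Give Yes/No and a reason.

'CCCXCI': Check the rules: uses only the symbols I, V, X, L, C, D, M; no symbol is repeated more than three times in a row; V, L and D each appear at most once; the only place a smaller symbol precedes a larger one is the allowed subtractive pair XC, the symbol right after such a pair (if any) is smaller than the pair's first symbol, and otherwise the values never increase from left to right. Value: C (100) + C (100) + C (100) + XC (90) + I (1) = 391. So it is a valid standard Roman numeral.

Yes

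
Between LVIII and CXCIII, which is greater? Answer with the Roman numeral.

LVIII = 58
CXCIII = 193
193 is larger

CXCIII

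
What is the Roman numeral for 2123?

Convert 2123 to Roman numerals:
  2123 contains 2×1000 (MM)
  123 contains 1×100 (C)
  23 contains 2×10 (XX)
  3 contains 3×1 (III)

MMCXXIII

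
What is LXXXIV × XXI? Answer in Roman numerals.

LXXXIV = 84
XXI = 21
84 × 21 = 1764

MDCCLXIV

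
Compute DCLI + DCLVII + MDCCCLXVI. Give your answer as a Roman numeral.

DCLI = 651, DCLVII = 657, MDCCCLXVI = 1866
651 + 657 = 1308
1308 + 1866 = 3174

MMMCLXXIV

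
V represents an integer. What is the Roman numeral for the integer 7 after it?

V = 5
5 + 7 = 12

XII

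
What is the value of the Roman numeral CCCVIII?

CCCVIII: C=100, C=100, C=100, V=5, I=1, I=1, I=1
100 + 100 + 100 + 5 + 1 + 1 + 1 = 308

308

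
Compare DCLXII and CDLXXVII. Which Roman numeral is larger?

DCLXII = 662
CDLXXVII = 477
662 is larger

DCLXII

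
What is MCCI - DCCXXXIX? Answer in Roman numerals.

MCCI = 1201
DCCXXXIX = 739
1201 - 739 = 462

CDLXII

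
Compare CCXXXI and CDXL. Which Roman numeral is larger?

CCXXXI = 231
CDXL = 440
440 is larger

CDXL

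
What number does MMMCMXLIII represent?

MMMCMXLIII: M=1000, M=1000, M=1000, CM=900, XL=40, I=1, I=1, I=1
1000 + 1000 + 1000 + 900 + 40 + 1 + 1 + 1 = 3943

3943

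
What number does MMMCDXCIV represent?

MMMCDXCIV: M=1000, M=1000, M=1000, CD=400, XC=90, IV=4
1000 + 1000 + 1000 + 400 + 90 + 4 = 3494

3494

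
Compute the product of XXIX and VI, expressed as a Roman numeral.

XXIX = 29
VI = 6
29 × 6 = 174

CLXXIV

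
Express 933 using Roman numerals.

Convert 933 to Roman numerals:
  933 contains 1×900 (CM)
  33 contains 3×10 (XXX)
  3 contains 3×1 (III)

CMXXXIII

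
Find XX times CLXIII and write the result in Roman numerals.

XX = 20
CLXIII = 163
20 × 163 = 3260

MMMCCLX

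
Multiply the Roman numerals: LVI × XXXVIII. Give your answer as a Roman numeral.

LVI = 56
XXXVIII = 38
56 × 38 = 2128

MMCXXVIII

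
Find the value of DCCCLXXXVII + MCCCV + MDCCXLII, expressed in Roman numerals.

DCCCLXXXVII = 887, MCCCV = 1305, MDCCXLII = 1742
887 + 1305 = 2192
2192 + 1742 = 3934

MMMCMXXXIV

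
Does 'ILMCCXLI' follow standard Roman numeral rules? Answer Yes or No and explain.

'ILMCCXLI': L should not appear more than once

No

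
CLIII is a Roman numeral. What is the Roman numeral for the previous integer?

CLIII = 153; previous is 152

CLII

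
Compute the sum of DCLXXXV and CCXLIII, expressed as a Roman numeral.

DCLXXXV = 685
CCXLIII = 243
685 + 243 = 928

CMXXVIII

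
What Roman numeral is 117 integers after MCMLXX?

MCMLXX = 1970
1970 + 117 = 2087

MMLXXXVII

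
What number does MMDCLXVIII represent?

MMDCLXVIII: M=1000, M=1000, D=500, C=100, L=50, X=10, V=5, I=1, I=1, I=1
1000 + 1000 + 500 + 100 + 50 + 10 + 5 + 1 + 1 + 1 = 2668

2668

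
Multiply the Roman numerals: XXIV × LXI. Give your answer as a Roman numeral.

XXIV = 24
LXI = 61
24 × 61 = 1464

MCDLXIV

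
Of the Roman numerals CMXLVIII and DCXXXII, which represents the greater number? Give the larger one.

CMXLVIII = 948
DCXXXII = 632
948 is larger

CMXLVIII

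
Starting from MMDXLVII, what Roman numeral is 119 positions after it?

MMDXLVII = 2547
2547 + 119 = 2666

MMDCLXVI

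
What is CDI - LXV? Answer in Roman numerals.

CDI = 401
LXV = 65
401 - 65 = 336

CCCXXXVI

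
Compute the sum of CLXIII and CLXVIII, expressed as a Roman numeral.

CLXIII = 163
CLXVIII = 168
163 + 168 = 331

CCCXXXI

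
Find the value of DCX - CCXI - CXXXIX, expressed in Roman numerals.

DCX = 610, CCXI = 211, CXXXIX = 139
610 - 211 = 399
399 - 139 = 260

CCLX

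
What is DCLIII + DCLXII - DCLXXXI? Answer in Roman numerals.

DCLIII = 653, DCLXII = 662, DCLXXXI = 681
653 + 662 = 1315
1315 - 681 = 634

DCXXXIV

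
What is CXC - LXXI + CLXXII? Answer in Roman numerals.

CXC = 190, LXXI = 71, CLXXII = 172
190 - 71 = 119
119 + 172 = 291

CCXCI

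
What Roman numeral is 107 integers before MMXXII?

MMXXII = 2022
2022 - 107 = 1915

MCMXV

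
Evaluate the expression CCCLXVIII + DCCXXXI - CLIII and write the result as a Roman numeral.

CCCLXVIII = 368, DCCXXXI = 731, CLIII = 153
368 + 731 = 1099
1099 - 153 = 946

CMXLVI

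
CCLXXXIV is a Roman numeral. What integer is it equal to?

CCLXXXIV: C=100, C=100, L=50, X=10, X=10, X=10, IV=4
100 + 100 + 50 + 10 + 10 + 10 + 4 = 284

284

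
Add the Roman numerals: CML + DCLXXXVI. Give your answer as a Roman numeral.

CML = 950
DCLXXXVI = 686
950 + 686 = 1636

MDCXXXVI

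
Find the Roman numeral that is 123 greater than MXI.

MXI = 1011
1011 + 123 = 1134

MCXXXIV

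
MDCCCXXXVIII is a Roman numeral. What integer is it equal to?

MDCCCXXXVIII: M=1000, D=500, C=100, C=100, C=100, X=10, X=10, X=10, V=5, I=1, I=1, I=1
1000 + 500 + 100 + 100 + 100 + 10 + 10 + 10 + 5 + 1 + 1 + 1 = 1838

1838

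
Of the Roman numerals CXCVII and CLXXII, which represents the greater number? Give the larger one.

CXCVII = 197
CLXXII = 172
197 is larger

CXCVII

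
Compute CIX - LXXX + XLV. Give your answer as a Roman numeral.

CIX = 109, LXXX = 80, XLV = 45
109 - 80 = 29
29 + 45 = 74

LXXIV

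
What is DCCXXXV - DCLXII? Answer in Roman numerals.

DCCXXXV = 735
DCLXII = 662
735 - 662 = 73

LXXIII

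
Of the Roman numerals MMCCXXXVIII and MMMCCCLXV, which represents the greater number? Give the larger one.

MMCCXXXVIII = 2238
MMMCCCLXV = 3365
3365 is larger

MMMCCCLXV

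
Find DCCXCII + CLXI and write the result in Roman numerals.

DCCXCII = 792
CLXI = 161
792 + 161 = 953

CMLIII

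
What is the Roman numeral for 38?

Convert 38 to Roman numerals:
  38 contains 3×10 (XXX)
  8 contains 1×5 (V)
  3 contains 3×1 (III)

XXXVIII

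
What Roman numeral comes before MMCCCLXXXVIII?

MMCCCLXXXVIII = 2388, so the previous integer is 2388 - 1 = 2387

MMCCCLXXXVII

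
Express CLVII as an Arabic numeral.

CLVII: C=100, L=50, V=5, I=1, I=1
100 + 50 + 5 + 1 + 1 = 157

157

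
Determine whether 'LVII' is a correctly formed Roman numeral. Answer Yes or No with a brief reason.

'LVII': Check the rules: uses only the symbols I, V, X, L, C, D, M; no symbol is repeated more than three times in a row; V, L and D each appear at most once; no smaller symbol precedes a larger one (values never increase from left to right). Value: L (50) + V (5) + I (1) + I (1) = 57. So it is a valid standard Roman numeral.

Yes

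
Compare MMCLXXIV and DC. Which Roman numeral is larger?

MMCLXXIV = 2174
DC = 600
2174 is larger

MMCLXXIV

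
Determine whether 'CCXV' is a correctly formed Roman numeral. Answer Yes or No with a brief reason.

'CCXV': Check the rules: uses only the symbols I, V, X, L, C, D, M; no symbol is repeated more than three times in a row; V, L and D each appear at most once; no smaller symbol precedes a larger one (values never increase from left to right). Value: C (100) + C (100) + X (10) + V (5) = 215. So it is a valid standard Roman numeral.

Yes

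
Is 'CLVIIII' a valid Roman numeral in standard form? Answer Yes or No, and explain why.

'CLVIIII': More than 3 consecutive I's

No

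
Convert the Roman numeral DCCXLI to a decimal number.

DCCXLI: D=500, C=100, C=100, XL=40, I=1
500 + 100 + 100 + 40 + 1 = 741

741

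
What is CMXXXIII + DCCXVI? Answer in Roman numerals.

CMXXXIII = 933
DCCXVI = 716
933 + 716 = 1649

MDCXLIX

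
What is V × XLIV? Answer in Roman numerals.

V = 5
XLIV = 44
5 × 44 = 220

CCXX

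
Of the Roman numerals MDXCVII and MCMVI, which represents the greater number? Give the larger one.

MDXCVII = 1597
MCMVI = 1906
1906 is larger

MCMVI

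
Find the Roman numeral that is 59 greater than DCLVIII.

DCLVIII = 658
658 + 59 = 717

DCCXVII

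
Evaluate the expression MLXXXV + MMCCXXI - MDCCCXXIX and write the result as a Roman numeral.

MLXXXV = 1085, MMCCXXI = 2221, MDCCCXXIX = 1829
1085 + 2221 = 3306
3306 - 1829 = 1477

MCDLXXVII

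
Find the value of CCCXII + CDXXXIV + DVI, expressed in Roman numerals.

CCCXII = 312, CDXXXIV = 434, DVI = 506
312 + 434 = 746
746 + 506 = 1252

MCCLII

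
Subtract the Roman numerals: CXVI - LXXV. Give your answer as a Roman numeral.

CXVI = 116
LXXV = 75
116 - 75 = 41

XLI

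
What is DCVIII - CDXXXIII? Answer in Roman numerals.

DCVIII = 608
CDXXXIII = 433
608 - 433 = 175

CLXXV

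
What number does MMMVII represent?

MMMVII: M=1000, M=1000, M=1000, V=5, I=1, I=1
1000 + 1000 + 1000 + 5 + 1 + 1 = 3007

3007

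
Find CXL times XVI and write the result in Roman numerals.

CXL = 140
XVI = 16
140 × 16 = 2240

MMCCXL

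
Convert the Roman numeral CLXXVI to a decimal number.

CLXXVI: C=100, L=50, X=10, X=10, V=5, I=1
100 + 50 + 10 + 10 + 5 + 1 = 176

176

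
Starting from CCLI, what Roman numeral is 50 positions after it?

CCLI = 251
251 + 50 = 301

CCCI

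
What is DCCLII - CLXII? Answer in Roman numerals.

DCCLII = 752
CLXII = 162
752 - 162 = 590

DXC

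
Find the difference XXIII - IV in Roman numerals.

XXIII = 23
IV = 4
23 - 4 = 19

XIX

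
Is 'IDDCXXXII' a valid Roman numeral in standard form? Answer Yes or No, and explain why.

'IDDCXXXII': D should not appear more than once

No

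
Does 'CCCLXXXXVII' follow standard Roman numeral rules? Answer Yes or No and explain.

'CCCLXXXXVII': More than 3 consecutive X's

No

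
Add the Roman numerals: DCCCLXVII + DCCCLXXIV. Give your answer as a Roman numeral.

DCCCLXVII = 867
DCCCLXXIV = 874
867 + 874 = 1741

MDCCXLI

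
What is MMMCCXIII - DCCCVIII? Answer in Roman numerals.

MMMCCXIII = 3213
DCCCVIII = 808
3213 - 808 = 2405

MMCDV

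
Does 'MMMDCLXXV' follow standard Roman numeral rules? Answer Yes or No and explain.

'MMMDCLXXV': Check the rules: uses only the symbols I, V, X, L, C, D, M; no symbol is repeated more than three times in a row; V, L and D each appear at most once; no smaller symbol precedes a larger one (values never increase from left to right). Value: M (1000) + M (1000) + M (1000) + D (500) + C (100) + L (50) + X (10) + X (10) + V (5) = 3675. So it is a valid standard Roman numeral.

Yes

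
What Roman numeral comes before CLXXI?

CLXXI = 171; previous is 170

CLXX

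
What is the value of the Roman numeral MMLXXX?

MMLXXX: M=1000, M=1000, L=50, X=10, X=10, X=10
1000 + 1000 + 50 + 10 + 10 + 10 = 2080

2080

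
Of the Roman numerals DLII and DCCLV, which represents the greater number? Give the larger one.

DLII = 552
DCCLV = 755
755 is larger

DCCLV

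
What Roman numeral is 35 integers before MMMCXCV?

MMMCXCV = 3195
3195 - 35 = 3160

MMMCLX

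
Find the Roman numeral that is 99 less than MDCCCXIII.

MDCCCXIII = 1813
1813 - 99 = 1714

MDCCXIV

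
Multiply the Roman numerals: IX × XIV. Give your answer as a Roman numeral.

IX = 9
XIV = 14
9 × 14 = 126

CXXVI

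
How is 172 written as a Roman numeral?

Convert 172 to Roman numerals:
  172 contains 1×100 (C)
  72 contains 1×50 (L)
  22 contains 2×10 (XX)
  2 contains 2×1 (II)

CLXXII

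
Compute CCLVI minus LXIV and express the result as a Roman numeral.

CCLVI = 256
LXIV = 64
256 - 64 = 192

CXCII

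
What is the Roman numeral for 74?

Convert 74 to Roman numerals:
  74 contains 1×50 (L)
  24 contains 2×10 (XX)
  4 contains 1×4 (IV)

LXXIV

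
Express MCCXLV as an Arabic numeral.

MCCXLV: M=1000, C=100, C=100, XL=40, V=5
1000 + 100 + 100 + 40 + 5 = 1245

1245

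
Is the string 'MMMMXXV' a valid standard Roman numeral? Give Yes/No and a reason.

'MMMMXXV': More than 3 consecutive M's

No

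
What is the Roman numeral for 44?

Convert 44 to Roman numerals:
  44 contains 1×40 (XL)
  4 contains 1×4 (IV)

XLIV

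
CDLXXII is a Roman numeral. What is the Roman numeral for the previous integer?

CDLXXII = 472; previous is 471

CDLXXI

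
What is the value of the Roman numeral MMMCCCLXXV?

MMMCCCLXXV: M=1000, M=1000, M=1000, C=100, C=100, C=100, L=50, X=10, X=10, V=5
1000 + 1000 + 1000 + 100 + 100 + 100 + 50 + 10 + 10 + 5 = 3375

3375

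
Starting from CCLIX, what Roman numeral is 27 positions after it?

CCLIX = 259
259 + 27 = 286

CCLXXXVI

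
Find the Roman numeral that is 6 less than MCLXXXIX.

MCLXXXIX = 1189
1189 - 6 = 1183

MCLXXXIII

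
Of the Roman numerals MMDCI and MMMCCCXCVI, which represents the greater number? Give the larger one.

MMDCI = 2601
MMMCCCXCVI = 3396
3396 is larger

MMMCCCXCVI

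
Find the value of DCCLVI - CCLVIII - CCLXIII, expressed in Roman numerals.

DCCLVI = 756, CCLVIII = 258, CCLXIII = 263
756 - 258 = 498
498 - 263 = 235

CCXXXV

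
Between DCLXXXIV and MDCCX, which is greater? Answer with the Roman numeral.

DCLXXXIV = 684
MDCCX = 1710
1710 is larger

MDCCX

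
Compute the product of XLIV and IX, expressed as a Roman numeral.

XLIV = 44
IX = 9
44 × 9 = 396

CCCXCVI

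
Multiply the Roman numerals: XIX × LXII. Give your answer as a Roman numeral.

XIX = 19
LXII = 62
19 × 62 = 1178

MCLXXVIII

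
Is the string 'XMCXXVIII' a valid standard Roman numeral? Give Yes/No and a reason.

'XMCXXVIII': Invalid subtractive combination: XM

No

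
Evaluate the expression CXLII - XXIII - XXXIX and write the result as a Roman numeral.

CXLII = 142, XXIII = 23, XXXIX = 39
142 - 23 = 119
119 - 39 = 80

LXXX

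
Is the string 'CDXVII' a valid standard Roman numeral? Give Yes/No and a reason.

'CDXVII': Check the rules: uses only the symbols I, V, X, L, C, D, M; no symbol is repeated more than three times in a row; V, L and D each appear at most once; the only place a smaller symbol precedes a larger one is the allowed subtractive pair CD, the symbol right after such a pair (if any) is smaller than the pair's first symbol, and otherwise the values never increase from left to right. Value: CD (400) + X (10) + V (5) + I (1) + I (1) = 417. So it is a valid standard Roman numeral.

Yes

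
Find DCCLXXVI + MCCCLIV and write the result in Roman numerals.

DCCLXXVI = 776
MCCCLIV = 1354
776 + 1354 = 2130

MMCXXX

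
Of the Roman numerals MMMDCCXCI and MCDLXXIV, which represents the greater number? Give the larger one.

MMMDCCXCI = 3791
MCDLXXIV = 1474
3791 is larger

MMMDCCXCI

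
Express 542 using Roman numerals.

Convert 542 to Roman numerals:
  542 contains 1×500 (D)
  42 contains 1×40 (XL)
  2 contains 2×1 (II)

DXLII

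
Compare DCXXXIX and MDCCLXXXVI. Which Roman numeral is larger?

DCXXXIX = 639
MDCCLXXXVI = 1786
1786 is larger

MDCCLXXXVI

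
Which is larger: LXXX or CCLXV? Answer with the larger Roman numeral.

LXXX = 80
CCLXV = 265
265 is larger

CCLXV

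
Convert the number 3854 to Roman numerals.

Convert 3854 to Roman numerals:
  3854 contains 3×1000 (MMM)
  854 contains 1×500 (D)
  354 contains 3×100 (CCC)
  54 contains 1×50 (L)
  4 contains 1×4 (IV)

MMMDCCCLIV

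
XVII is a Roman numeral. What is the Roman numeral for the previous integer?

XVII = 17; previous is 16

XVI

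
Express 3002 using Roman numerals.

Convert 3002 to Roman numerals:
  3002 contains 3×1000 (MMM)
  2 contains 2×1 (II)

MMMII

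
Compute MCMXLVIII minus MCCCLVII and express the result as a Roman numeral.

MCMXLVIII = 1948
MCCCLVII = 1357
1948 - 1357 = 591

DXCI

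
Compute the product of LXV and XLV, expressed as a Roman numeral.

LXV = 65
XLV = 45
65 × 45 = 2925

MMCMXXV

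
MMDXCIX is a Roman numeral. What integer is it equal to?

MMDXCIX: M=1000, M=1000, D=500, XC=90, IX=9
1000 + 1000 + 500 + 90 + 9 = 2599

2599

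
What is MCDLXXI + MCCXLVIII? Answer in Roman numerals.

MCDLXXI = 1471
MCCXLVIII = 1248
1471 + 1248 = 2719

MMDCCXIX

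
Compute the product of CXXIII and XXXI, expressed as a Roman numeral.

CXXIII = 123
XXXI = 31
123 × 31 = 3813

MMMDCCCXIII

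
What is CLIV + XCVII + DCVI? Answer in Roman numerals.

CLIV = 154, XCVII = 97, DCVI = 606
154 + 97 = 251
251 + 606 = 857

DCCCLVII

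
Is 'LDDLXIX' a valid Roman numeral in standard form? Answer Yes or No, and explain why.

'LDDLXIX': L should not appear more than once

No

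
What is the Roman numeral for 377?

Convert 377 to Roman numerals:
  377 contains 3×100 (CCC)
  77 contains 1×50 (L)
  27 contains 2×10 (XX)
  7 contains 1×5 (V)
  2 contains 2×1 (II)

CCCLXXVII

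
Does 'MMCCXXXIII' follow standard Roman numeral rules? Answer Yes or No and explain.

'MMCCXXXIII': Check the rules: uses only the symbols I, V, X, L, C, D, M; no symbol is repeated more than three times in a row; V, L and D each appear at most once; no smaller symbol precedes a larger one (values never increase from left to right). Value: M (1000) + M (1000) + C (100) + C (100) + X (10) + X (10) + X (10) + I (1) + I (1) + I (1) = 2233. So it is a valid standard Roman numeral.

Yes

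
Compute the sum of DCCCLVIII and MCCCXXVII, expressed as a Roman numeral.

DCCCLVIII = 858
MCCCXXVII = 1327
858 + 1327 = 2185

MMCLXXXV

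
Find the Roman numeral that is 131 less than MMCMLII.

MMCMLII = 2952
2952 - 131 = 2821

MMDCCCXXI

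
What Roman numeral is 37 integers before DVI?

DVI = 506
506 - 37 = 469

CDLXIX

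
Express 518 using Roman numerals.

Convert 518 to Roman numerals:
  518 contains 1×500 (D)
  18 contains 1×10 (X)
  8 contains 1×5 (V)
  3 contains 3×1 (III)

DXVIII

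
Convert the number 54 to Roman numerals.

Convert 54 to Roman numerals:
  54 contains 1×50 (L)
  4 contains 1×4 (IV)

LIV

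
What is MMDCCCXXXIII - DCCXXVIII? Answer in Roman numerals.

MMDCCCXXXIII = 2833
DCCXXVIII = 728
2833 - 728 = 2105

MMCV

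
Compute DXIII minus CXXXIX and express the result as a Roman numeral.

DXIII = 513
CXXXIX = 139
513 - 139 = 374

CCCLXXIV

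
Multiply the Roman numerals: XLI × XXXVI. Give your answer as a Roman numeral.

XLI = 41
XXXVI = 36
41 × 36 = 1476

MCDLXXVI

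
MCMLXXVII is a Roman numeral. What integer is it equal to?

MCMLXXVII: M=1000, CM=900, L=50, X=10, X=10, V=5, I=1, I=1
1000 + 900 + 50 + 10 + 10 + 5 + 1 + 1 = 1977

1977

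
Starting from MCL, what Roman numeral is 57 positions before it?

MCL = 1150
1150 - 57 = 1093

MXCIII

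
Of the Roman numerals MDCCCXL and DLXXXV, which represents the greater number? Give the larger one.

MDCCCXL = 1840
DLXXXV = 585
1840 is larger

MDCCCXL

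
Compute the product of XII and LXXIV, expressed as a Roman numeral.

XII = 12
LXXIV = 74
12 × 74 = 888

DCCCLXXXVIII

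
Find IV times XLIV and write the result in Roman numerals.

IV = 4
XLIV = 44
4 × 44 = 176

CLXXVI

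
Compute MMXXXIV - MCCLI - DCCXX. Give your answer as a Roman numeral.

MMXXXIV = 2034, MCCLI = 1251, DCCXX = 720
2034 - 1251 = 783
783 - 720 = 63

LXIII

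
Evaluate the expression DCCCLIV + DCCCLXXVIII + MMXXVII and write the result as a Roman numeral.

DCCCLIV = 854, DCCCLXXVIII = 878, MMXXVII = 2027
854 + 878 = 1732
1732 + 2027 = 3759

MMMDCCLIX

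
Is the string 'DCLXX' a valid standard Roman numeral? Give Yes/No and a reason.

'DCLXX': Check the rules: uses only the symbols I, V, X, L, C, D, M; no symbol is repeated more than three times in a row; V, L and D each appear at most once; no smaller symbol precedes a larger one (values never increase from left to right). Value: D (500) + C (100) + L (50) + X (10) + X (10) = 670. So it is a valid standard Roman numeral.

Yes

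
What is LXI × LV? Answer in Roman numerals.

LXI = 61
LV = 55
61 × 55 = 3355

MMMCCCLV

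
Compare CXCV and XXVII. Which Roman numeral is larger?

CXCV = 195
XXVII = 27
195 is larger

CXCV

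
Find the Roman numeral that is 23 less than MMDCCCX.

MMDCCCX = 2810
2810 - 23 = 2787

MMDCCLXXXVII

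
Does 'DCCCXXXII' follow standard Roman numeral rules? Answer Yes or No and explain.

'DCCCXXXII': Check the rules: uses only the symbols I, V, X, L, C, D, M; no symbol is repeated more than three times in a row; V, L and D each appear at most once; no smaller symbol precedes a larger one (values never increase from left to right). Value: D (500) + C (100) + C (100) + C (100) + X (10) + X (10) + X (10) + I (1) + I (1) = 832. So it is a valid standard Roman numeral.

Yes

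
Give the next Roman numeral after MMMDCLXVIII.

MMMDCLXVIII = 3668, so the next integer is 3668 + 1 = 3669

MMMDCLXIX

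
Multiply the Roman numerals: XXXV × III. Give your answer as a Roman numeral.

XXXV = 35
III = 3
35 × 3 = 105

CV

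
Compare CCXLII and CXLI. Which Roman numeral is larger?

CCXLII = 242
CXLI = 141
242 is larger

CCXLII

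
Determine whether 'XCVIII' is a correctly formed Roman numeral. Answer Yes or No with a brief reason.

'XCVIII': Check the rules: uses only the symbols I, V, X, L, C, D, M; no symbol is repeated more than three times in a row; V, L and D each appear at most once; the only place a smaller symbol precedes a larger one is the allowed subtractive pair XC, the symbol right after such a pair (if any) is smaller than the pair's first symbol, and otherwise the values never increase from left to right. Value: XC (90) + V (5) + I (1) + I (1) + I (1) = 98. So it is a valid standard Roman numeral.

Yes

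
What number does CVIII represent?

CVIII: C=100, V=5, I=1, I=1, I=1
100 + 5 + 1 + 1 + 1 = 108

108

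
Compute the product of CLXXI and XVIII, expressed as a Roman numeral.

CLXXI = 171
XVIII = 18
171 × 18 = 3078

MMMLXXVIII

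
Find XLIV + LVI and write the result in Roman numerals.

XLIV = 44
LVI = 56
44 + 56 = 100

C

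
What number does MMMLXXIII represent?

MMMLXXIII: M=1000, M=1000, M=1000, L=50, X=10, X=10, I=1, I=1, I=1
1000 + 1000 + 1000 + 50 + 10 + 10 + 1 + 1 + 1 = 3073

3073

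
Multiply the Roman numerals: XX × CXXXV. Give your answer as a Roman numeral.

XX = 20
CXXXV = 135
20 × 135 = 2700

MMDCC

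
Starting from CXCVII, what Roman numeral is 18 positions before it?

CXCVII = 197
197 - 18 = 179

CLXXIX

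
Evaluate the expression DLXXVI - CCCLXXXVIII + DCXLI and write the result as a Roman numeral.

DLXXVI = 576, CCCLXXXVIII = 388, DCXLI = 641
576 - 388 = 188
188 + 641 = 829

DCCCXXIX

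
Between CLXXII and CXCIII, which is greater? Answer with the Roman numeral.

CLXXII = 172
CXCIII = 193
193 is larger

CXCIII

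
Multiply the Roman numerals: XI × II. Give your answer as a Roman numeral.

XI = 11
II = 2
11 × 2 = 22

XXII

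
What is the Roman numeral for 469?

Convert 469 to Roman numerals:
  469 contains 1×400 (CD)
  69 contains 1×50 (L)
  19 contains 1×10 (X)
  9 contains 1×9 (IX)

CDLXIX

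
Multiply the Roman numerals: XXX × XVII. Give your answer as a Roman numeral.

XXX = 30
XVII = 17
30 × 17 = 510

DX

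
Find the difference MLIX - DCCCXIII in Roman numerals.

MLIX = 1059
DCCCXIII = 813
1059 - 813 = 246

CCXLVI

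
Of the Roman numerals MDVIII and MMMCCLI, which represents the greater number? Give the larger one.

MDVIII = 1508
MMMCCLI = 3251
3251 is larger

MMMCCLI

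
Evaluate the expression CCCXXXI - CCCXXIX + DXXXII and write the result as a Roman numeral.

CCCXXXI = 331, CCCXXIX = 329, DXXXII = 532
331 - 329 = 2
2 + 532 = 534

DXXXIV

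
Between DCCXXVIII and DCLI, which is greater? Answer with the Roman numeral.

DCCXXVIII = 728
DCLI = 651
728 is larger

DCCXXVIII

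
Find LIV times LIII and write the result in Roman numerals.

LIV = 54
LIII = 53
54 × 53 = 2862

MMDCCCLXII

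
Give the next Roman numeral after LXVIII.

LXVIII = 68; next is 69

LXIX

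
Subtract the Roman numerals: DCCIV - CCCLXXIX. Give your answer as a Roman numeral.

DCCIV = 704
CCCLXXIX = 379
704 - 379 = 325

CCCXXV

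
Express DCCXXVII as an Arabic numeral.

DCCXXVII: D=500, C=100, C=100, X=10, X=10, V=5, I=1, I=1
500 + 100 + 100 + 10 + 10 + 5 + 1 + 1 = 727

727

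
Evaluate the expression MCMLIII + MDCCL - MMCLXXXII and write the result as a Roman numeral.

MCMLIII = 1953, MDCCL = 1750, MMCLXXXII = 2182
1953 + 1750 = 3703
3703 - 2182 = 1521

MDXXI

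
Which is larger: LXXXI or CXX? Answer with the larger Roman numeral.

LXXXI = 81
CXX = 120
120 is larger

CXX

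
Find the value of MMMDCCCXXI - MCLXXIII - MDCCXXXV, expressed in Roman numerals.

MMMDCCCXXI = 3821, MCLXXIII = 1173, MDCCXXXV = 1735
3821 - 1173 = 2648
2648 - 1735 = 913

CMXIII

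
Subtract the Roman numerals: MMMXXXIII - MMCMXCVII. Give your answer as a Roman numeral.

MMMXXXIII = 3033
MMCMXCVII = 2997
3033 - 2997 = 36

XXXVI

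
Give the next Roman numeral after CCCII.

CCCII = 302; next is 303

CCCIII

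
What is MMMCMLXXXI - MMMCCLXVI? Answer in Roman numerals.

MMMCMLXXXI = 3981
MMMCCLXVI = 3266
3981 - 3266 = 715

DCCXV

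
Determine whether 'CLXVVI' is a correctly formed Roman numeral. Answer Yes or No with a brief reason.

'CLXVVI': V should not appear more than once

No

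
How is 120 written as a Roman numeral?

Convert 120 to Roman numerals:
  120 contains 1×100 (C)
  20 contains 2×10 (XX)

CXX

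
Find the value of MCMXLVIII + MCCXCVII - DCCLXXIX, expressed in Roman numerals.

MCMXLVIII = 1948, MCCXCVII = 1297, DCCLXXIX = 779
1948 + 1297 = 3245
3245 - 779 = 2466

MMCDLXVI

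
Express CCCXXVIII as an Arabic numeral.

CCCXXVIII: C=100, C=100, C=100, X=10, X=10, V=5, I=1, I=1, I=1
100 + 100 + 100 + 10 + 10 + 5 + 1 + 1 + 1 = 328

328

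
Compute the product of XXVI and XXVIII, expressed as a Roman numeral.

XXVI = 26
XXVIII = 28
26 × 28 = 728

DCCXXVIII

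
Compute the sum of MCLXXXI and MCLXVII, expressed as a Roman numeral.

MCLXXXI = 1181
MCLXVII = 1167
1181 + 1167 = 2348

MMCCCXLVIII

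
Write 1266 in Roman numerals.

Convert 1266 to Roman numerals:
  1266 contains 1×1000 (M)
  266 contains 2×100 (CC)
  66 contains 1×50 (L)
  16 contains 1×10 (X)
  6 contains 1×5 (V)
  1 contains 1×1 (I)

MCCLXVI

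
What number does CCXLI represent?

CCXLI: C=100, C=100, XL=40, I=1
100 + 100 + 40 + 1 = 241

241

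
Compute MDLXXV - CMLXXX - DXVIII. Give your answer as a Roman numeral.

MDLXXV = 1575, CMLXXX = 980, DXVIII = 518
1575 - 980 = 595
595 - 518 = 77

LXXVII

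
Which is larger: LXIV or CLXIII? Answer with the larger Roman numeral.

LXIV = 64
CLXIII = 163
163 is larger

CLXIII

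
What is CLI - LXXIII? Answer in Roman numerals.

CLI = 151
LXXIII = 73
151 - 73 = 78

LXXVIII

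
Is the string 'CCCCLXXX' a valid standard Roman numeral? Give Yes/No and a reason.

'CCCCLXXX': More than 3 consecutive C's

No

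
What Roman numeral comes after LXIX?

LXIX = 69, so the next integer is 69 + 1 = 70

LXX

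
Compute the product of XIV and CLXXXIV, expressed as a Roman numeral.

XIV = 14
CLXXXIV = 184
14 × 184 = 2576

MMDLXXVI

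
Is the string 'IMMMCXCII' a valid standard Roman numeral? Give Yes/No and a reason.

'IMMMCXCII': Invalid subtractive combination: IM

No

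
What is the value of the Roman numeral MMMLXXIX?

MMMLXXIX: M=1000, M=1000, M=1000, L=50, X=10, X=10, IX=9
1000 + 1000 + 1000 + 50 + 10 + 10 + 9 = 3079

3079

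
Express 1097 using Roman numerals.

Convert 1097 to Roman numerals:
  1097 contains 1×1000 (M)
  97 contains 1×90 (XC)
  7 contains 1×5 (V)
  2 contains 2×1 (II)

MXCVII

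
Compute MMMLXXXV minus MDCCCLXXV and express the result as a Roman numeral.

MMMLXXXV = 3085
MDCCCLXXV = 1875
3085 - 1875 = 1210

MCCX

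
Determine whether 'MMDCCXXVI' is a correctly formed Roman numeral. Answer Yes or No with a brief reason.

'MMDCCXXVI': Check the rules: uses only the symbols I, V, X, L, C, D, M; no symbol is repeated more than three times in a row; V, L and D each appear at most once; no smaller symbol precedes a larger one (values never increase from left to right). Value: M (1000) + M (1000) + D (500) + C (100) + C (100) + X (10) + X (10) + V (5) + I (1) = 2726. So it is a valid standard Roman numeral.

Yes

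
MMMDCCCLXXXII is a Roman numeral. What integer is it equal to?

MMMDCCCLXXXII: M=1000, M=1000, M=1000, D=500, C=100, C=100, C=100, L=50, X=10, X=10, X=10, I=1, I=1
1000 + 1000 + 1000 + 500 + 100 + 100 + 100 + 50 + 10 + 10 + 10 + 1 + 1 = 3882

3882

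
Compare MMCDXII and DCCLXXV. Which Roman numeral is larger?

MMCDXII = 2412
DCCLXXV = 775
2412 is larger

MMCDXII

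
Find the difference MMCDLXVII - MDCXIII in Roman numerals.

MMCDLXVII = 2467
MDCXIII = 1613
2467 - 1613 = 854

DCCCLIV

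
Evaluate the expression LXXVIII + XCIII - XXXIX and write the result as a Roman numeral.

LXXVIII = 78, XCIII = 93, XXXIX = 39
78 + 93 = 171
171 - 39 = 132

CXXXII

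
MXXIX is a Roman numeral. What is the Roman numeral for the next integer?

MXXIX = 1029, so the next integer is 1029 + 1 = 1030

MXXX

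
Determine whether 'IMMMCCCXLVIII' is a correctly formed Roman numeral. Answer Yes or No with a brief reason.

'IMMMCCCXLVIII': Invalid subtractive combination: IM

No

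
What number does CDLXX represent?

CDLXX: CD=400, L=50, X=10, X=10
400 + 50 + 10 + 10 = 470

470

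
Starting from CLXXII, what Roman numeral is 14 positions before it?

CLXXII = 172
172 - 14 = 158

CLVIII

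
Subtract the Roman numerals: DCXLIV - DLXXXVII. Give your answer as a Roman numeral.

DCXLIV = 644
DLXXXVII = 587
644 - 587 = 57

LVII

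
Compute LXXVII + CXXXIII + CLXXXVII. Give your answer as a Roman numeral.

LXXVII = 77, CXXXIII = 133, CLXXXVII = 187
77 + 133 = 210
210 + 187 = 397

CCCXCVII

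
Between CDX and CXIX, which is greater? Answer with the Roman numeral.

CDX = 410
CXIX = 119
410 is larger

CDX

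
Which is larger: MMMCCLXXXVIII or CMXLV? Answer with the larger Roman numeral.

MMMCCLXXXVIII = 3288
CMXLV = 945
3288 is larger

MMMCCLXXXVIII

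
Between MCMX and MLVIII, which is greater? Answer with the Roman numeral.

MCMX = 1910
MLVIII = 1058
1910 is larger

MCMX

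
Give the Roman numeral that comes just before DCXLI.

DCXLI = 641, so the previous integer is 641 - 1 = 640

DCXL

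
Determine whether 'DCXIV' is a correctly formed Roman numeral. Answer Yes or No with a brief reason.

'DCXIV': Check the rules: uses only the symbols I, V, X, L, C, D, M; no symbol is repeated more than three times in a row; V, L and D each appear at most once; the only place a smaller symbol precedes a larger one is the allowed subtractive pair IV, the symbol right after such a pair (if any) is smaller than the pair's first symbol, and otherwise the values never increase from left to right. Value: D (500) + C (100) + X (10) + IV (4) = 614. So it is a valid standard Roman numeral.

Yes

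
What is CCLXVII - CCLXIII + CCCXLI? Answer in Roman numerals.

CCLXVII = 267, CCLXIII = 263, CCCXLI = 341
267 - 263 = 4
4 + 341 = 345

CCCXLV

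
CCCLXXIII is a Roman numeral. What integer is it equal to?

CCCLXXIII: C=100, C=100, C=100, L=50, X=10, X=10, I=1, I=1, I=1
100 + 100 + 100 + 50 + 10 + 10 + 1 + 1 + 1 = 373

373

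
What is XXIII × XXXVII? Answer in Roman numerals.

XXIII = 23
XXXVII = 37
23 × 37 = 851

DCCCLI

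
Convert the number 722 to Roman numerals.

Convert 722 to Roman numerals:
  722 contains 1×500 (D)
  222 contains 2×100 (CC)
  22 contains 2×10 (XX)
  2 contains 2×1 (II)

DCCXXII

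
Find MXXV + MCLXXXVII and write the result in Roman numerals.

MXXV = 1025
MCLXXXVII = 1187
1025 + 1187 = 2212

MMCCXII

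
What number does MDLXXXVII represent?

MDLXXXVII: M=1000, D=500, L=50, X=10, X=10, X=10, V=5, I=1, I=1
1000 + 500 + 50 + 10 + 10 + 10 + 5 + 1 + 1 = 1587

1587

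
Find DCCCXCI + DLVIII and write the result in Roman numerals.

DCCCXCI = 891
DLVIII = 558
891 + 558 = 1449

MCDXLIX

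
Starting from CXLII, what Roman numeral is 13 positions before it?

CXLII = 142
142 - 13 = 129

CXXIX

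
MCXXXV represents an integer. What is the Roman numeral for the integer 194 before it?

MCXXXV = 1135
1135 - 194 = 941

CMXLI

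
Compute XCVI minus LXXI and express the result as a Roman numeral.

XCVI = 96
LXXI = 71
96 - 71 = 25

XXV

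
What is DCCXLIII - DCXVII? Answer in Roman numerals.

DCCXLIII = 743
DCXVII = 617
743 - 617 = 126

CXXVI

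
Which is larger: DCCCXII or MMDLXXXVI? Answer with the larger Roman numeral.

DCCCXII = 812
MMDLXXXVI = 2586
2586 is larger

MMDLXXXVI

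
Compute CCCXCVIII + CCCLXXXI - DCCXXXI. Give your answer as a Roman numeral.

CCCXCVIII = 398, CCCLXXXI = 381, DCCXXXI = 731
398 + 381 = 779
779 - 731 = 48

XLVIII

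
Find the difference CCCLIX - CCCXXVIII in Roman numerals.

CCCLIX = 359
CCCXXVIII = 328
359 - 328 = 31

XXXI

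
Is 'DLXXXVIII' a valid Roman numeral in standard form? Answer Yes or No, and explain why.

'DLXXXVIII': Check the rules: uses only the symbols I, V, X, L, C, D, M; no symbol is repeated more than three times in a row; V, L and D each appear at most once; no smaller symbol precedes a larger one (values never increase from left to right). Value: D (500) + L (50) + X (10) + X (10) + X (10) + V (5) + I (1) + I (1) + I (1) = 588. So it is a valid standard Roman numeral.

Yes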